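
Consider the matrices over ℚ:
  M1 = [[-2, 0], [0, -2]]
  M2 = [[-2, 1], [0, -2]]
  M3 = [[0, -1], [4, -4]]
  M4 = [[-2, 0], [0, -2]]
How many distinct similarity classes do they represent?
Characteristic polynomials: χ_{M1} = (x + 2)^2, χ_{M2} = (x + 2)^2, χ_{M3} = (x + 2)^2, χ_{M4} = (x + 2)^2.

{M1, M4}: invariant factors x + 2, x + 2.

{M2, M3}: invariant factors (x + 2)^2.

Matrices are similar if and only if their invariant-factor lists agree; the partition into similarity classes is {M1, M4}, {M2, M3}.

2 classes: {M1, M4}, {M2, M3}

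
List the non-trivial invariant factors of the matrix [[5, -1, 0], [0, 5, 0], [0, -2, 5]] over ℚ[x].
x - 5, (x - 5)^2

The Jordan structure of A has elementary divisors (x - 5)^2, (x - 5). Arranging the block sizes at each eigenvalue in decreasing order and taking row products gives the invariant factors.

Invariant factors (smallest first, each dividing the next): x - 5, (x - 5)^2.

Check: the last factor (x - 5)^2 is the minimal polynomial, and the product (x - 5)^3 is the characteristic polynomial.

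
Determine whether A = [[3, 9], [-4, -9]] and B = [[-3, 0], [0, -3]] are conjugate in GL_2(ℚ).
Both have characteristic polynomial (x + 3)^2, but the minimal polynomial of A is (x + 3)^2 while the minimal polynomial of B is x + 3. The minimal polynomial is a similarity invariant, so A and B are not similar.

No.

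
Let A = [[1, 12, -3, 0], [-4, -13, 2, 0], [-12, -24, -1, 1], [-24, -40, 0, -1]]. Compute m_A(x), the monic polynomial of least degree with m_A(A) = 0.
The characteristic polynomial factors as (x + 3)^3(x + 5). The minimal polynomial is ∏(x - λ)^{k_λ} where k_λ is the size of the largest Jordan block at λ.

For λ = -5: rank(A + 5I) = 3, and the largest Jordan block has size 1 (the smallest k with rank((A + 5I)^k) = rank((A + 5I)^(k+1))).
For λ = -3: rank(A + 3I) = 3, and the largest Jordan block has size 3 (the smallest k with rank((A + 3I)^k) = rank((A + 3I)^(k+1))).

So m_A(x) = (x + 3)^3(x + 5).

m_A(x) = (x + 3)^3(x + 5)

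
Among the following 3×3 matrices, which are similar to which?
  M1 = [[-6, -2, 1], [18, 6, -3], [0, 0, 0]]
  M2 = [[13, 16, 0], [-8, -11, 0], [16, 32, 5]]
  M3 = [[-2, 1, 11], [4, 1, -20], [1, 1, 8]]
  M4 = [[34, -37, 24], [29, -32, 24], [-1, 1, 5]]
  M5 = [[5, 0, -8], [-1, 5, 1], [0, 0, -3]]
3 classes: {M1}, {M2}, {M3, M4, M5}

Characteristic polynomials: χ_{M1} = x^3, χ_{M2} = (x - 5)^2(x + 3), χ_{M3} = (x - 5)^2(x + 3), χ_{M4} = (x - 5)^2(x + 3), χ_{M5} = (x - 5)^2(x + 3).

{M1}: invariant factors x, x^2.

{M2}: invariant factors x - 5, (x - 5)(x + 3).

{M3, M4, M5}: invariant factors (x - 5)^2(x + 3).

Matrices are similar if and only if their invariant-factor lists agree; the partition into similarity classes is {M1}, {M2}, {M3, M4, M5}.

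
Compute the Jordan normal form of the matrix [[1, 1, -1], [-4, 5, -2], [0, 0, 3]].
The characteristic polynomial is det(xI - A) = (x - 3)^3, so the eigenvalues are 3 (algebraic multiplicity 3).

For λ = 3: rank(A - 3I) = 1, rank((A - 3I)^2) = 0. The eigenspace has dimension 3 - 1 = 2, so there are 2 Jordan blocks; the rank sequence gives block sizes [2, 1].

Assembling the blocks gives the Jordan form J above.

J = [[3, 1, 0], [0, 3, 0], [0, 0, 3]]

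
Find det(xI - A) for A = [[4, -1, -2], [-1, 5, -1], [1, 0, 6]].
xI - A = [[x - 4, 1, 2], [1, x - 5, 1], [-1, 0, x - 6]].

Expanding det(xI - A) along the first row:
det(xI - A) = + (x - 4)·det([[x - 5, 1], [0, x - 6]]) - (1)·det([[1, 1], [-1, x - 6]]) + (2)·det([[1, x - 5], [-1, 0]]).

Evaluating gives χ_A(x) = x^3 - 15x^2 + 75x - 125 = (x - 5)^3.

χ_A(x) = (x - 5)^3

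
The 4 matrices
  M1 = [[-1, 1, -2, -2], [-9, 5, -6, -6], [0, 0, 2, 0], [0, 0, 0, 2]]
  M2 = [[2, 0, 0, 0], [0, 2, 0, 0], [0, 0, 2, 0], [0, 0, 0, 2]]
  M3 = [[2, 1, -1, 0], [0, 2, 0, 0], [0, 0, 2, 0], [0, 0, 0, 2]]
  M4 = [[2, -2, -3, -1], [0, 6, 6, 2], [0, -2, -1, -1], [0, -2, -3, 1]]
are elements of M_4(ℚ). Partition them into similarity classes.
Characteristic polynomials: χ_{M1} = (x - 2)^4, χ_{M2} = (x - 2)^4, χ_{M3} = (x - 2)^4, χ_{M4} = (x - 2)^4.

{M1, M3, M4}: invariant factors x - 2, x - 2, (x - 2)^2.

{M2}: invariant factors x - 2, x - 2, x - 2, x - 2.

Matrices are similar if and only if their invariant-factor lists agree; the partition into similarity classes is {M1, M3, M4}, {M2}.

2 classes: {M1, M3, M4}, {M2}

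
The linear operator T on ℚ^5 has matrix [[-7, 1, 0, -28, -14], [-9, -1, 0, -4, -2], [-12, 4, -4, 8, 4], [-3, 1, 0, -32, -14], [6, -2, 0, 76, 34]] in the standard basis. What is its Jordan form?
J = [[-4, 1, 0, 0, 0], [0, -4, 0, 0, 0], [0, 0, -4, 0, 0], [0, 0, 0, -4, 0], [0, 0, 0, 0, 6]]

The characteristic polynomial is det(xI - A) = (x - 6)(x + 4)^4, so the eigenvalues are -4 (algebraic multiplicity 4), 6 (algebraic multiplicity 1).

For λ = -4: rank(A + 4I) = 2, rank((A + 4I)^2) = 1. The eigenspace has dimension 5 - 2 = 3, so there are 3 Jordan blocks; the rank sequence gives block sizes [2, 1, 1].

For λ = 6: algebraic multiplicity 1 gives one 1×1 block.

Assembling the blocks gives the Jordan form J above.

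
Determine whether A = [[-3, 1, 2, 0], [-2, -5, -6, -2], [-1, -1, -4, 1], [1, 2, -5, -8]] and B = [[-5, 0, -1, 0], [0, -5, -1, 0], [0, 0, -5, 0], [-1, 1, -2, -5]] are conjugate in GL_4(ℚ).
Yes.

Two matrices over a field are similar if and only if they have the same invariant factors.

Both A and B have characteristic polynomial (x + 5)^4 and minimal polynomial (x + 5)^2. Computing further, both have invariant factors (x + 5)^2, (x + 5)^2. Hence A and B are similar.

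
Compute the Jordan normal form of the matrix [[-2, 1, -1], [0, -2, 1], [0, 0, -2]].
The characteristic polynomial is det(xI - A) = (x + 2)^3, so the eigenvalues are -2 (algebraic multiplicity 3).

For λ = -2: rank(A + 2I) = 2, rank((A + 2I)^2) = 1, rank((A + 2I)^3) = 0. The eigenspace has dimension 3 - 2 = 1, so there is 1 Jordan block; the rank sequence gives block sizes [3].

Assembling the blocks gives the Jordan form J above.

J = [[-2, 1, 0], [0, -2, 1], [0, 0, -2]]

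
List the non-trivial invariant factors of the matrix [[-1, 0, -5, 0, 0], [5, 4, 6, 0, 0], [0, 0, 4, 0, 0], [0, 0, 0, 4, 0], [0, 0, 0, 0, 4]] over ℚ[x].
x - 4, x - 4, (x - 4)^2(x + 1)

The Jordan structure of A has elementary divisors (x + 1), (x - 4)^2, (x - 4), (x - 4). Arranging the block sizes at each eigenvalue in decreasing order and taking row products gives the invariant factors.

Invariant factors (smallest first, each dividing the next): x - 4, x - 4, (x - 4)^2(x + 1).

Check: the last factor (x - 4)^2(x + 1) is the minimal polynomial, and the product (x - 4)^4(x + 1) is the characteristic polynomial.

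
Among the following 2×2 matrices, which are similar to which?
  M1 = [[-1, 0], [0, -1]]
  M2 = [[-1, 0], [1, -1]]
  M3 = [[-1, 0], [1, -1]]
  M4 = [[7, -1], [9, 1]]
3 classes: {M1}, {M2, M3}, {M4}

Characteristic polynomials: χ_{M1} = (x + 1)^2, χ_{M2} = (x + 1)^2, χ_{M3} = (x + 1)^2, χ_{M4} = (x - 4)^2.

{M1}: invariant factors x + 1, x + 1.

{M2, M3}: invariant factors (x + 1)^2.

{M4}: invariant factors (x - 4)^2.

Matrices are similar if and only if their invariant-factor lists agree; the partition into similarity classes is {M1}, {M2, M3}, {M4}.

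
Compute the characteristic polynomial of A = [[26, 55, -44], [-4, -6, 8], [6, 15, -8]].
χ_A(x) = (x - 4)^3

xI - A = [[x - 26, -55, 44], [4, x + 6, -8], [-6, -15, x + 8]].

Expanding det(xI - A) along the first row:
det(xI - A) = + (x - 26)·det([[x + 6, -8], [-15, x + 8]]) - (-55)·det([[4, -8], [-6, x + 8]]) + (44)·det([[4, x + 6], [-6, -15]]).

Evaluating gives χ_A(x) = x^3 - 12x^2 + 48x - 64 = (x - 4)^3.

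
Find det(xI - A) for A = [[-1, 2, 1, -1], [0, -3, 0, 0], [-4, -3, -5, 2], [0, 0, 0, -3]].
xI - A = [[x + 1, -2, -1, 1], [0, x + 3, 0, 0], [4, 3, x + 5, -2], [0, 0, 0, x + 3]].

Expanding det(xI - A) along the first row:
det(xI - A) = + (x + 1)·det([[x + 3, 0, 0], [3, x + 5, -2], [0, 0, x + 3]]) - (-2)·det([[0, 0, 0], [4, x + 5, -2], [0, 0, x + 3]]) + (-1)·det([[0, x + 3, 0], [4, 3, -2], [0, 0, x + 3]]) - (1)·det([[0, x + 3, 0], [4, 3, x + 5], [0, 0, 0]]).

Evaluating gives χ_A(x) = x^4 + 12x^3 + 54x^2 + 108x + 81 = (x + 3)^4.

χ_A(x) = (x + 3)^4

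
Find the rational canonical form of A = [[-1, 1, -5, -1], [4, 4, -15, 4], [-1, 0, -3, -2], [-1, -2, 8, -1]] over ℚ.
The invariant factors of A (the non-unit diagonal entries of the Smith normal form of xI - A over ℚ[x]) are (x + 1)(x^3 + x + 1), each dividing the next. The characteristic polynomial is their product, (x + 1)(x^3 + x + 1).

The rational canonical form is the block-diagonal matrix of companion matrices C(f_i):
R = [[0, 0, 0, -1], [1, 0, 0, -2], [0, 1, 0, -1], [0, 0, 1, -1]].

Note the characteristic polynomial does not split into linear factors over ℚ, so A has no Jordan form over ℚ; the rational canonical form exists over any field.

R = [[0, 0, 0, -1], [1, 0, 0, -2], [0, 1, 0, -1], [0, 0, 1, -1]]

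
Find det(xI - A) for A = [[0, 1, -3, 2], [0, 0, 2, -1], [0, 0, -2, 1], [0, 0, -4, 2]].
xI - A = [[x, -1, 3, -2], [0, x, -2, 1], [0, 0, x + 2, -1], [0, 0, 4, x - 2]].

Expanding det(xI - A) along the first row:
det(xI - A) = + (x)·det([[x, -2, 1], [0, x + 2, -1], [0, 4, x - 2]]) - (-1)·det([[0, -2, 1], [0, x + 2, -1], [0, 4, x - 2]]) + (3)·det([[0, x, 1], [0, 0, -1], [0, 0, x - 2]]) - (-2)·det([[0, x, -2], [0, 0, x + 2], [0, 0, 4]]).

Evaluating gives χ_A(x) = x^4.

χ_A(x) = x^4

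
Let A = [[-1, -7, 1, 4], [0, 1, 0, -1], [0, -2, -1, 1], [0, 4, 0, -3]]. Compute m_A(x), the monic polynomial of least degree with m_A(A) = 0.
The characteristic polynomial factors as (x + 1)^4. The minimal polynomial is ∏(x - λ)^{k_λ} where k_λ is the size of the largest Jordan block at λ.

For λ = -1: rank(A + I) = 2, and the largest Jordan block has size 2 (the smallest k with rank((A + I)^k) = rank((A + I)^(k+1))).

So m_A(x) = (x + 1)^2.

m_A(x) = (x + 1)^2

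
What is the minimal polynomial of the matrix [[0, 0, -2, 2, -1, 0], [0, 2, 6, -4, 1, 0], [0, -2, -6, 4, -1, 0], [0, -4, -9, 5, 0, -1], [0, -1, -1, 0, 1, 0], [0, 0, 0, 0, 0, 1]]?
The characteristic polynomial factors as x^3(x - 1)^3. The minimal polynomial is ∏(x - λ)^{k_λ} where k_λ is the size of the largest Jordan block at λ.

For λ = 0: rank(A) = 4, and the largest Jordan block has size 2 (the smallest k with rank(A^k) = rank(A^(k+1))).
For λ = 1: rank(A - I) = 4, and the largest Jordan block has size 2 (the smallest k with rank((A - I)^k) = rank((A - I)^(k+1))).

So m_A(x) = x^2(x - 1)^2.

m_A(x) = x^2(x - 1)^2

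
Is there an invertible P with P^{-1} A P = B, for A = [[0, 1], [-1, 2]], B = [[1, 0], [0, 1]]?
No.

Both have characteristic polynomial (x - 1)^2, but the minimal polynomial of A is (x - 1)^2 while the minimal polynomial of B is x - 1. The minimal polynomial is a similarity invariant, so A and B are not similar.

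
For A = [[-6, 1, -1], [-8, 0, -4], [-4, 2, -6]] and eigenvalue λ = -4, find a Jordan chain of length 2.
v_1 = [[0, 2, 1]]^T, v_2 = [[1, 4, 2]]^T

We seek v_1 ∈ ker((A + 4I)^2) \ ker(A + 4I), then set v_{i+1} = (A + 4I) v_i.

One such chain is v_1 = [[0, 2, 1]]^T, v_2 = [[1, 4, 2]]^T. Check: (A + 4I) v_2 = [[0, 0, 0]]^T = 0.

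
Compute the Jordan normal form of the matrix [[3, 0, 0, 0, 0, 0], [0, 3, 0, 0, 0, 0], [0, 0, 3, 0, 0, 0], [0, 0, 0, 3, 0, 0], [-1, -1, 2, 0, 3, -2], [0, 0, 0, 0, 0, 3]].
J = [[3, 1, 0, 0, 0, 0], [0, 3, 0, 0, 0, 0], [0, 0, 3, 0, 0, 0], [0, 0, 0, 3, 0, 0], [0, 0, 0, 0, 3, 0], [0, 0, 0, 0, 0, 3]]

The characteristic polynomial is det(xI - A) = (x - 3)^6, so the eigenvalues are 3 (algebraic multiplicity 6).

For λ = 3: rank(A - 3I) = 1, rank((A - 3I)^2) = 0. The eigenspace has dimension 6 - 1 = 5, so there are 5 Jordan blocks; the rank sequence gives block sizes [2, 1, 1, 1, 1].

Assembling the blocks gives the Jordan form J above.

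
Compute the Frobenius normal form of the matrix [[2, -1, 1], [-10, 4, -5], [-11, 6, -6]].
The invariant factors of A (the non-unit diagonal entries of the Smith normal form of xI - A over ℚ[x]) are x^3 + 3x - 1, each dividing the next. The characteristic polynomial is their product, x^3 + 3x - 1.

The rational canonical form is the block-diagonal matrix of companion matrices C(f_i):
R = [[0, 0, 1], [1, 0, -3], [0, 1, 0]].

Note the characteristic polynomial does not split into linear factors over ℚ, so A has no Jordan form over ℚ; the rational canonical form exists over any field.

R = [[0, 0, 1], [1, 0, -3], [0, 1, 0]]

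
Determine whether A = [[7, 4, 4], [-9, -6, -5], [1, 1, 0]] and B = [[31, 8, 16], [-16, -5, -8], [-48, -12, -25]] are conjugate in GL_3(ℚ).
No.

Both have characteristic polynomial (x - 3)(x + 1)^2, but the minimal polynomial of A is (x - 3)(x + 1)^2 while the minimal polynomial of B is (x - 3)(x + 1). The minimal polynomial is a similarity invariant, so A and B are not similar.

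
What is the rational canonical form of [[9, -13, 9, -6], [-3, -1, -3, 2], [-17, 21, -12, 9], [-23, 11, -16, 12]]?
R = [[0, 0, 0, -16], [1, 0, 0, -32], [0, 1, 0, -8], [0, 0, 1, 8]]

The invariant factors of A (the non-unit diagonal entries of the Smith normal form of xI - A over ℚ[x]) are (x^2 - 4x - 4)^2, each dividing the next. The characteristic polynomial is their product, (x^2 - 4x - 4)^2.

The rational canonical form is the block-diagonal matrix of companion matrices C(f_i):
R = [[0, 0, 0, -16], [1, 0, 0, -32], [0, 1, 0, -8], [0, 0, 1, 8]].

Note the characteristic polynomial does not split into linear factors over ℚ, so A has no Jordan form over ℚ; the rational canonical form exists over any field.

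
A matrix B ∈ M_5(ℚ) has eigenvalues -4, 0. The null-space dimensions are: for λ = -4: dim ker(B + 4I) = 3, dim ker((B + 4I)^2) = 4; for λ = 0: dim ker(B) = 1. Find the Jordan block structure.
Jordan blocks: (-4, 2), (-4, 1), (-4, 1), (0, 1)

λ = -4: successive nullity increments [3, 1] count blocks of size ≥ k; block sizes are [2, 1, 1].
λ = 0: successive nullity increments [1] count blocks of size ≥ k; block sizes are [1].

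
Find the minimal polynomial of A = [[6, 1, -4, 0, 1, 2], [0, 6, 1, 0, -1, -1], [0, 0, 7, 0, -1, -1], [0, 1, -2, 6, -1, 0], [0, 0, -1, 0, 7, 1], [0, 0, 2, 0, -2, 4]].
The characteristic polynomial factors as (x - 6)^6. The minimal polynomial is ∏(x - λ)^{k_λ} where k_λ is the size of the largest Jordan block at λ.

For λ = 6: rank(A - 6I) = 2, and the largest Jordan block has size 2 (the smallest k with rank((A - 6I)^k) = rank((A - 6I)^(k+1))).

So m_A(x) = (x - 6)^2.

m_A(x) = (x - 6)^2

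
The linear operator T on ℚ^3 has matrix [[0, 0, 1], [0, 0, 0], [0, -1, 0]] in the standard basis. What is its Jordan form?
J = [[0, 1, 0], [0, 0, 1], [0, 0, 0]]

The characteristic polynomial is det(xI - A) = x^3, so the eigenvalues are 0 (algebraic multiplicity 3).

For λ = 0: rank(A) = 2, rank(A^2) = 1, rank(A^3) = 0. The eigenspace has dimension 3 - 2 = 1, so there is 1 Jordan block; the rank sequence gives block sizes [3].

Assembling the blocks gives the Jordan form J above.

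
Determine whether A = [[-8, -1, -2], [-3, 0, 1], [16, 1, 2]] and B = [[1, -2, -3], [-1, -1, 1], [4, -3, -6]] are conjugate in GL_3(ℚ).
Yes.

Two matrices over a field are similar if and only if they have the same invariant factors.

Both A and B have characteristic polynomial (x + 2)^3 and minimal polynomial (x + 2)^3. Computing further, both have invariant factors (x + 2)^3. Hence A and B are similar.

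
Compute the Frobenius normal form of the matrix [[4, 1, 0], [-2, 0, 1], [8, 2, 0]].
R = [[0, 0, 0], [1, 0, 0], [0, 1, 4]]

The invariant factors of A (the non-unit diagonal entries of the Smith normal form of xI - A over ℚ[x]) are x^2(x - 4), each dividing the next. The characteristic polynomial is their product, x^2(x - 4).

The rational canonical form is the block-diagonal matrix of companion matrices C(f_i):
R = [[0, 0, 0], [1, 0, 0], [0, 1, 4]].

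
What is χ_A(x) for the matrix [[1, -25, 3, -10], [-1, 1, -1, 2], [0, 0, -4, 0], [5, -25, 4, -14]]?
xI - A = [[x - 1, 25, -3, 10], [1, x - 1, 1, -2], [0, 0, x + 4, 0], [-5, 25, -4, x + 14]].

Expanding det(xI - A) along the first row:
det(xI - A) = + (x - 1)·det([[x - 1, 1, -2], [0, x + 4, 0], [25, -4, x + 14]]) - (25)·det([[1, 1, -2], [0, x + 4, 0], [-5, -4, x + 14]]) + (-3)·det([[1, x - 1, -2], [0, 0, 0], [-5, 25, x + 14]]) - (10)·det([[1, x - 1, 1], [0, 0, x + 4], [-5, 25, -4]]).

Evaluating gives χ_A(x) = x^4 + 16x^3 + 96x^2 + 256x + 256 = (x + 4)^4.

χ_A(x) = (x + 4)^4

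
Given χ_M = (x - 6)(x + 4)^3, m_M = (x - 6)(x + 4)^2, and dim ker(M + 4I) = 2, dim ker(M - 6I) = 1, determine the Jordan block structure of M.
λ = -4: algebraic multiplicity 3 (exponent in χ_M), largest block size 2 (exponent in m_M), 2 blocks (geometric multiplicity). These force block sizes [2, 1].
λ = 6: algebraic multiplicity 1 (exponent in χ_M), largest block size 1 (exponent in m_M), 1 block (geometric multiplicity). This forces block sizes [1].

Jordan blocks: (-4, 2), (-4, 1), (6, 1)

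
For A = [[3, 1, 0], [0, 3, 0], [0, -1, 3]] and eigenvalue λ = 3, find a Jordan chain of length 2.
We seek v_1 ∈ ker((A - 3I)^2) \ ker(A - 3I), then set v_{i+1} = (A - 3I) v_i.

One such chain is v_1 = [[-1, 1, 1]]^T, v_2 = [[1, 0, -1]]^T. Check: (A - 3I) v_2 = [[0, 0, 0]]^T = 0.

v_1 = [[-1, 1, 1]]^T, v_2 = [[1, 0, -1]]^T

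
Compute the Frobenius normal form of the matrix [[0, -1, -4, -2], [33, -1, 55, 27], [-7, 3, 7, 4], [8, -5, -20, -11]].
The invariant factors of A (the non-unit diagonal entries of the Smith normal form of xI - A over ℚ[x]) are (x + 2)(x + 4)(x^2 - x - 4), each dividing the next. The characteristic polynomial is their product, (x + 2)(x + 4)(x^2 - x - 4).

The rational canonical form is the block-diagonal matrix of companion matrices C(f_i):
R = [[0, 0, 0, 32], [1, 0, 0, 32], [0, 1, 0, 2], [0, 0, 1, -5]].

Note the characteristic polynomial does not split into linear factors over ℚ, so A has no Jordan form over ℚ; the rational canonical form exists over any field.

R = [[0, 0, 0, 32], [1, 0, 0, 32], [0, 1, 0, 2], [0, 0, 1, -5]]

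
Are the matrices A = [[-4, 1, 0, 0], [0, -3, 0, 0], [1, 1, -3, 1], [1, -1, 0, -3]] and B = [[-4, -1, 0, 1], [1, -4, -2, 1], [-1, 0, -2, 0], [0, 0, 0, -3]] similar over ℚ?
Yes.

Two matrices over a field are similar if and only if they have the same invariant factors.

Both A and B have characteristic polynomial (x + 3)^3(x + 4) and minimal polynomial (x + 3)^2(x + 4). Computing further, both have invariant factors x + 3, (x + 3)^2(x + 4). Hence A and B are similar.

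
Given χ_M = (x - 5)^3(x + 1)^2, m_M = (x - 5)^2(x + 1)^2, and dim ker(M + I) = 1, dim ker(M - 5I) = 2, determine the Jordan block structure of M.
Jordan blocks: (-1, 2), (5, 2), (5, 1)

λ = -1: algebraic multiplicity 2 (exponent in χ_M), largest block size 2 (exponent in m_M), 1 block (geometric multiplicity). This forces block sizes [2].
λ = 5: algebraic multiplicity 3 (exponent in χ_M), largest block size 2 (exponent in m_M), 2 blocks (geometric multiplicity). These force block sizes [2, 1].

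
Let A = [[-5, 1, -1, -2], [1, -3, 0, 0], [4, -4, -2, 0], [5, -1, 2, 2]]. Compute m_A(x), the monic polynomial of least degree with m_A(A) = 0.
The characteristic polynomial factors as (x + 2)^4. The minimal polynomial is ∏(x - λ)^{k_λ} where k_λ is the size of the largest Jordan block at λ.

For λ = -2: rank(A + 2I) = 2, and the largest Jordan block has size 3 (the smallest k with rank((A + 2I)^k) = rank((A + 2I)^(k+1))).

So m_A(x) = (x + 2)^3.

m_A(x) = (x + 2)^3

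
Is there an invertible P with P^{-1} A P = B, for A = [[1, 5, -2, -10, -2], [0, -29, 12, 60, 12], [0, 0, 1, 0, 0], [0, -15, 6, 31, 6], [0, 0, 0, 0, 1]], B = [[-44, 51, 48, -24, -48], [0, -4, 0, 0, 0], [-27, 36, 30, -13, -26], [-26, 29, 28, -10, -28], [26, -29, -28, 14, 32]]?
trace(A) = 5 but trace(B) = 4. The trace is a similarity invariant, so A and B are not similar.

No.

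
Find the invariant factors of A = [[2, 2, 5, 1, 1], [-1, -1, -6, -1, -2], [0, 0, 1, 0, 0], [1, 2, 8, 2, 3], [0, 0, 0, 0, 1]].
The Jordan structure of A has elementary divisors (x - 1)^3, (x - 1)^2. Arranging the block sizes at each eigenvalue in decreasing order and taking row products gives the invariant factors.

Invariant factors (smallest first, each dividing the next): (x - 1)^2, (x - 1)^3.

Check: the last factor (x - 1)^3 is the minimal polynomial, and the product (x - 1)^5 is the characteristic polynomial.

(x - 1)^2, (x - 1)^3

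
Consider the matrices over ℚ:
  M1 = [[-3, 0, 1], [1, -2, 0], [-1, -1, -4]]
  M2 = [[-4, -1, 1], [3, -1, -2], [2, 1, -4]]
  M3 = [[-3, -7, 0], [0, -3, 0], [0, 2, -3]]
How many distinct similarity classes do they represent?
2 classes: {M1, M2}, {M3}

Characteristic polynomials: χ_{M1} = (x + 3)^3, χ_{M2} = (x + 3)^3, χ_{M3} = (x + 3)^3.

{M1, M2}: invariant factors (x + 3)^3.

{M3}: invariant factors x + 3, (x + 3)^2.

Matrices are similar if and only if their invariant-factor lists agree; the partition into similarity classes is {M1, M2}, {M3}.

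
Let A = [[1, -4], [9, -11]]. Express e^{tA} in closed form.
e^{tA} = [[(6*t + 1)*e^{-5*t}, -4*t*e^{-5*t}], [9*t*e^{-5*t}, (1 - 6*t)*e^{-5*t}]]

A has Jordan form J = [[-5, 1], [0, -5]] with A = PJP^{-1}, so e^{tA} = P e^{tJ} P^{-1}.

For a Jordan block J_k(λ), e^{tJ_k(λ)} = e^{λt} · (I + tN + t^2 N^2/2! + ... + t^{k-1} N^{k-1}/(k-1)!) where N is the nilpotent superdiagonal part.

Assembling the blocks and conjugating back gives the entries of e^{tA} as shown above.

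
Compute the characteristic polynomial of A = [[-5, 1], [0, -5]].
χ_A(x) = (x + 5)^2

xI - A = [[x + 5, -1], [0, x + 5]].

Expanding det(xI - A) along the first row:
det(xI - A) = + (x + 5)·det([[x + 5]]) - (-1)·det([[0]]).

Evaluating gives χ_A(x) = x^2 + 10x + 25 = (x + 5)^2.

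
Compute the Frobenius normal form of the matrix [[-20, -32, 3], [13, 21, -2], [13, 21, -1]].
The invariant factors of A (the non-unit diagonal entries of the Smith normal form of xI - A over ℚ[x]) are (x + 2)(x^2 - 2x + 2), each dividing the next. The characteristic polynomial is their product, (x + 2)(x^2 - 2x + 2).

The rational canonical form is the block-diagonal matrix of companion matrices C(f_i):
R = [[0, 0, -4], [1, 0, 2], [0, 1, 0]].

Note the characteristic polynomial does not split into linear factors over ℚ, so A has no Jordan form over ℚ; the rational canonical form exists over any field.

R = [[0, 0, -4], [1, 0, 2], [0, 1, 0]]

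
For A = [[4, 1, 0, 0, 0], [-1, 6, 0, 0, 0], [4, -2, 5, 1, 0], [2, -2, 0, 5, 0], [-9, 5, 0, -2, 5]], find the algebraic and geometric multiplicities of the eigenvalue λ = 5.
The characteristic polynomial is (x - 5)^5, so the factor x - 5 appears with exponent 5: the algebraic multiplicity is 5.

rank(A - 5I) = 2, so the eigenspace has dimension 5 - 2 = 3: the geometric multiplicity is 3.

Since 3 < 5, A is not diagonalizable.

algebraic multiplicity 5, geometric multiplicity 3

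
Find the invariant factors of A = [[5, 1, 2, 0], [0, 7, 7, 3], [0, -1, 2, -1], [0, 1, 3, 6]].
x - 5, (x - 5)^3

The Jordan structure of A has elementary divisors (x - 5)^3, (x - 5). Arranging the block sizes at each eigenvalue in decreasing order and taking row products gives the invariant factors.

Invariant factors (smallest first, each dividing the next): x - 5, (x - 5)^3.

Check: the last factor (x - 5)^3 is the minimal polynomial, and the product (x - 5)^4 is the characteristic polynomial.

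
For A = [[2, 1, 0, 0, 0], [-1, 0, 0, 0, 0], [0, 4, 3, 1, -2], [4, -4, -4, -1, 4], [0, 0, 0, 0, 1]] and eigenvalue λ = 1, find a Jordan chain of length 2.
v_1 = [[0, 1, -2, 2, 0]]^T, v_2 = [[1, -1, 2, 0, 0]]^T

We seek v_1 ∈ ker((A - I)^2) \ ker(A - I), then set v_{i+1} = (A - I) v_i.

One such chain is v_1 = [[0, 1, -2, 2, 0]]^T, v_2 = [[1, -1, 2, 0, 0]]^T. Check: (A - I) v_2 = [[0, 0, 0, 0, 0]]^T = 0.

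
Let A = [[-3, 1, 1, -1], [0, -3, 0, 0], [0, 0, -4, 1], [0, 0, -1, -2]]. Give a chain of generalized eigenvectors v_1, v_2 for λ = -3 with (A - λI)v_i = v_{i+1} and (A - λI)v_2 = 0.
v_1 = [[-1, 1, 0, 0]]^T, v_2 = [[1, 0, 0, 0]]^T

We seek v_1 ∈ ker((A + 3I)^2) \ ker(A + 3I), then set v_{i+1} = (A + 3I) v_i.

One such chain is v_1 = [[-1, 1, 0, 0]]^T, v_2 = [[1, 0, 0, 0]]^T. Check: (A + 3I) v_2 = [[0, 0, 0, 0]]^T = 0.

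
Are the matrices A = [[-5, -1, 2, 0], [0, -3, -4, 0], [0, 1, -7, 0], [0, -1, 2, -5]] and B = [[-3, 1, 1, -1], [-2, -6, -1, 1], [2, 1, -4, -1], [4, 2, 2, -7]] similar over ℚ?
Two matrices over a field are similar if and only if they have the same invariant factors.

Both A and B have characteristic polynomial (x + 5)^4 and minimal polynomial (x + 5)^2. Computing further, both have invariant factors x + 5, x + 5, (x + 5)^2. Hence A and B are similar.

Yes.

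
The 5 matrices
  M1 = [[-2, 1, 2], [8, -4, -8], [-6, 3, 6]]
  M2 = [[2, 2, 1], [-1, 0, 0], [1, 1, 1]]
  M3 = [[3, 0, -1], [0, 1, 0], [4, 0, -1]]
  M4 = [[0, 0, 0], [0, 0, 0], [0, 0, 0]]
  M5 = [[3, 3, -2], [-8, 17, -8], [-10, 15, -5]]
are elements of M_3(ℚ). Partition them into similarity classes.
5 classes: {M1}, {M2}, {M3}, {M4}, {M5}

Characteristic polynomials: χ_{M1} = x^3, χ_{M2} = (x - 1)^3, χ_{M3} = (x - 1)^3, χ_{M4} = x^3, χ_{M5} = (x - 5)^3.

{M1}: invariant factors x, x^2.

{M2}: invariant factors (x - 1)^3.

{M3}: invariant factors x - 1, (x - 1)^2.

{M4}: invariant factors x, x, x.

{M5}: invariant factors x - 5, (x - 5)^2.

Matrices are similar if and only if their invariant-factor lists agree; the partition into similarity classes is {M1}, {M2}, {M3}, {M4}, {M5}.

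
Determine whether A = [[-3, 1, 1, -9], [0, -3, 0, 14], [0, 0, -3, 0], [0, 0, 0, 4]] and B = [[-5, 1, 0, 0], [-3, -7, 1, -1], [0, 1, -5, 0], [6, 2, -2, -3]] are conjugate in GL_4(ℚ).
trace(A) = -5 but trace(B) = -20. The trace is a similarity invariant, so A and B are not similar.

No.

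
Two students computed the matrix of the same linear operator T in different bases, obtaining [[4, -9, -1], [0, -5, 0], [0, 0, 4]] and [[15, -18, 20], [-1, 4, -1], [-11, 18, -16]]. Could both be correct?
Two matrices over a field are similar if and only if they have the same invariant factors.

Both A and B have characteristic polynomial (x - 4)^2(x + 5) and minimal polynomial (x - 4)^2(x + 5). Computing further, both have invariant factors (x - 4)^2(x + 5). Hence A and B are similar.

Yes.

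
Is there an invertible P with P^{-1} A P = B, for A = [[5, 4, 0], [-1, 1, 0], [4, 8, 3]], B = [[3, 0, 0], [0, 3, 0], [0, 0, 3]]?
Both have characteristic polynomial (x - 3)^3, but the minimal polynomial of A is (x - 3)^2 while the minimal polynomial of B is x - 3. The minimal polynomial is a similarity invariant, so A and B are not similar.

No.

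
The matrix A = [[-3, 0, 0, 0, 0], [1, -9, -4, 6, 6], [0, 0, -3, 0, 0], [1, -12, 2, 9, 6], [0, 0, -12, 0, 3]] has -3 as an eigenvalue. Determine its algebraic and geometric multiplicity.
The characteristic polynomial is (x - 3)^2(x + 3)^3, so the factor x + 3 appears with exponent 3: the algebraic multiplicity is 3.

rank(A + 3I) = 3, so the eigenspace has dimension 5 - 3 = 2: the geometric multiplicity is 2.

Since 2 < 3, A is not diagonalizable.

algebraic multiplicity 3, geometric multiplicity 2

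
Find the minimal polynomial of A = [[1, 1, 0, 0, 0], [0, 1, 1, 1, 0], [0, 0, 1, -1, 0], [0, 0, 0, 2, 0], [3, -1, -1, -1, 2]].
m_A(x) = (x - 2)(x - 1)^3

The characteristic polynomial factors as (x - 2)^2(x - 1)^3. The minimal polynomial is ∏(x - λ)^{k_λ} where k_λ is the size of the largest Jordan block at λ.

For λ = 1: rank(A - I) = 4, and the largest Jordan block has size 3 (the smallest k with rank((A - I)^k) = rank((A - I)^(k+1))).
For λ = 2: rank(A - 2I) = 3, and the largest Jordan block has size 1 (the smallest k with rank((A - 2I)^k) = rank((A - 2I)^(k+1))).

So m_A(x) = (x - 2)(x - 1)^3.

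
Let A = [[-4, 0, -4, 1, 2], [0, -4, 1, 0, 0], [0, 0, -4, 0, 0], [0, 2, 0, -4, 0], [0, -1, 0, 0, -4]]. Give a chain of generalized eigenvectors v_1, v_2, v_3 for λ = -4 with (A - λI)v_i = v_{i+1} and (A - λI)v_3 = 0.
v_1 = [[0, 0, 1, -2, 2]]^T, v_2 = [[-2, 1, 0, 0, 0]]^T, v_3 = [[0, 0, 0, 2, -1]]^T

We seek v_1 ∈ ker((A + 4I)^3) \ ker((A + 4I)^2), then set v_{i+1} = (A + 4I) v_i.

One such chain is v_1 = [[0, 0, 1, -2, 2]]^T, v_2 = [[-2, 1, 0, 0, 0]]^T, v_3 = [[0, 0, 0, 2, -1]]^T. Check: (A + 4I) v_3 = [[0, 0, 0, 0, 0]]^T = 0.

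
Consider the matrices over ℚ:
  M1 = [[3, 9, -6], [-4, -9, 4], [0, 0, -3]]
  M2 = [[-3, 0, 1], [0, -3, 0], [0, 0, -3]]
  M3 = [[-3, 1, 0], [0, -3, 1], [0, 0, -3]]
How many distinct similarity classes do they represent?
2 classes: {M1, M2}, {M3}

Characteristic polynomials: χ_{M1} = (x + 3)^3, χ_{M2} = (x + 3)^3, χ_{M3} = (x + 3)^3.

{M1, M2}: invariant factors x + 3, (x + 3)^2.

{M3}: invariant factors (x + 3)^3.

Matrices are similar if and only if their invariant-factor lists agree; the partition into similarity classes is {M1, M2}, {M3}.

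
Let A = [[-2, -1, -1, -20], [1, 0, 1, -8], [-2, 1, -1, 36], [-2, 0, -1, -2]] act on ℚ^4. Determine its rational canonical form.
R = [[0, 0, 0, 20], [1, 0, 0, -6], [0, 1, 0, -2], [0, 0, 1, -5]]

The invariant factors of A (the non-unit diagonal entries of the Smith normal form of xI - A over ℚ[x]) are (x + 5)(x^3 + 2x - 4), each dividing the next. The characteristic polynomial is their product, (x + 5)(x^3 + 2x - 4).

The rational canonical form is the block-diagonal matrix of companion matrices C(f_i):
R = [[0, 0, 0, 20], [1, 0, 0, -6], [0, 1, 0, -2], [0, 0, 1, -5]].

Note the characteristic polynomial does not split into linear factors over ℚ, so A has no Jordan form over ℚ; the rational canonical form exists over any field.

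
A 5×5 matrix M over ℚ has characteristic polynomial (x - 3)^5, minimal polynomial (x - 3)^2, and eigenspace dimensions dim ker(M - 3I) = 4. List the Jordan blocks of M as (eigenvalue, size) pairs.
λ = 3: algebraic multiplicity 5 (exponent in χ_M), largest block size 2 (exponent in m_M), 4 blocks (geometric multiplicity). These force block sizes [2, 1, 1, 1].

Jordan blocks: (3, 2), (3, 1), (3, 1), (3, 1)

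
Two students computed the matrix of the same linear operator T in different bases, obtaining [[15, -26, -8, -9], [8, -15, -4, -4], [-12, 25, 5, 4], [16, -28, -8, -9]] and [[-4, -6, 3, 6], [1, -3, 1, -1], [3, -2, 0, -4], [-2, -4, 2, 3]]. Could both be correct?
Yes.

Two matrices over a field are similar if and only if they have the same invariant factors.

Both A and B have characteristic polynomial (x + 1)^4 and minimal polynomial (x + 1)^2. Computing further, both have invariant factors (x + 1)^2, (x + 1)^2. Hence A and B are similar.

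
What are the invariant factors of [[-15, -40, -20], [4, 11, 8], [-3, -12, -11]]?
x + 5, (x + 5)^2

The Jordan structure of A has elementary divisors (x + 5)^2, (x + 5). Arranging the block sizes at each eigenvalue in decreasing order and taking row products gives the invariant factors.

Invariant factors (smallest first, each dividing the next): x + 5, (x + 5)^2.

Check: the last factor (x + 5)^2 is the minimal polynomial, and the product (x + 5)^3 is the characteristic polynomial.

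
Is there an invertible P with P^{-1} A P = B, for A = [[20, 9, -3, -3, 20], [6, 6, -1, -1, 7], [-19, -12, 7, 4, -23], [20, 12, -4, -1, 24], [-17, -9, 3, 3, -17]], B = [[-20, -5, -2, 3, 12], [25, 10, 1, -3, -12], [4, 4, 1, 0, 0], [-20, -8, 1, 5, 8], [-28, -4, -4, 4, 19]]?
Two matrices over a field are similar if and only if they have the same invariant factors.

Both A and B have characteristic polynomial (x - 3)^5 and minimal polynomial (x - 3)^2. Computing further, both have invariant factors x - 3, (x - 3)^2, (x - 3)^2. Hence A and B are similar.

Yes.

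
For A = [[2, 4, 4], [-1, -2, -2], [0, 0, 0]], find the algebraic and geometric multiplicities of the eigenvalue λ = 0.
algebraic multiplicity 3, geometric multiplicity 2

The characteristic polynomial is x^3, so the factor x appears with exponent 3: the algebraic multiplicity is 3.

rank(A) = 1, so the eigenspace has dimension 3 - 1 = 2: the geometric multiplicity is 2.

Since 2 < 3, A is not diagonalizable.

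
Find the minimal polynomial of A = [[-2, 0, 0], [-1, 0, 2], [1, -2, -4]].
The characteristic polynomial factors as (x + 2)^3. The minimal polynomial is ∏(x - λ)^{k_λ} where k_λ is the size of the largest Jordan block at λ.

For λ = -2: rank(A + 2I) = 1, and the largest Jordan block has size 2 (the smallest k with rank((A + 2I)^k) = rank((A + 2I)^(k+1))).

So m_A(x) = (x + 2)^2.

m_A(x) = (x + 2)^2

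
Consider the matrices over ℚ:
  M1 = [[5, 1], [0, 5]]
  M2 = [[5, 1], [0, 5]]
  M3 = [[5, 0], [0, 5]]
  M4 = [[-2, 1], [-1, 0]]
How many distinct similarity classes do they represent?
Characteristic polynomials: χ_{M1} = (x - 5)^2, χ_{M2} = (x - 5)^2, χ_{M3} = (x - 5)^2, χ_{M4} = (x + 1)^2.

{M1, M2}: invariant factors (x - 5)^2.

{M3}: invariant factors x - 5, x - 5.

{M4}: invariant factors (x + 1)^2.

Matrices are similar if and only if their invariant-factor lists agree; the partition into similarity classes is {M1, M2}, {M3}, {M4}.

3 classes: {M1, M2}, {M3}, {M4}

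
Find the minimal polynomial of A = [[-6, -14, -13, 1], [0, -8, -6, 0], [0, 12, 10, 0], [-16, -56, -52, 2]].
m_A(x) = (x - 4)(x + 2)^2

The characteristic polynomial factors as (x - 4)(x + 2)^3. The minimal polynomial is ∏(x - λ)^{k_λ} where k_λ is the size of the largest Jordan block at λ.

For λ = -2: rank(A + 2I) = 2, and the largest Jordan block has size 2 (the smallest k with rank((A + 2I)^k) = rank((A + 2I)^(k+1))).
For λ = 4: rank(A - 4I) = 3, and the largest Jordan block has size 1 (the smallest k with rank((A - 4I)^k) = rank((A - 4I)^(k+1))).

So m_A(x) = (x - 4)(x + 2)^2.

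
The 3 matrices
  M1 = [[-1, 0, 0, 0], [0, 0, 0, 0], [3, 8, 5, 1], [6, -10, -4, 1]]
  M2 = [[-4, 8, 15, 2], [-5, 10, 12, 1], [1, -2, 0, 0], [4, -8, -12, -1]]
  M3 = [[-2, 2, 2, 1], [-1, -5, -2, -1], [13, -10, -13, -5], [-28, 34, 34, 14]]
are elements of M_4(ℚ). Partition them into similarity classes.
2 classes: {M1, M2}, {M3}

Characteristic polynomials: χ_{M1} = x(x - 3)^2(x + 1), χ_{M2} = x(x - 3)^2(x + 1), χ_{M3} = x^2(x + 3)^2.

{M1, M2}: invariant factors x(x - 3)^2(x + 1).

{M3}: invariant factors x + 3, x^2(x + 3).

Matrices are similar if and only if their invariant-factor lists agree; the partition into similarity classes is {M1, M2}, {M3}.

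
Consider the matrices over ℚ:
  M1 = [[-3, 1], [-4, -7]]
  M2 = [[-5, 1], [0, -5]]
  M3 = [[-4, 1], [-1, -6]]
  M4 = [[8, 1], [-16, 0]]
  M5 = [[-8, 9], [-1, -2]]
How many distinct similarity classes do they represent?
2 classes: {M1, M2, M3, M5}, {M4}

Characteristic polynomials: χ_{M1} = (x + 5)^2, χ_{M2} = (x + 5)^2, χ_{M3} = (x + 5)^2, χ_{M4} = (x - 4)^2, χ_{M5} = (x + 5)^2.

{M1, M2, M3, M5}: invariant factors (x + 5)^2.

{M4}: invariant factors (x - 4)^2.

Matrices are similar if and only if their invariant-factor lists agree; the partition into similarity classes is {M1, M2, M3, M5}, {M4}.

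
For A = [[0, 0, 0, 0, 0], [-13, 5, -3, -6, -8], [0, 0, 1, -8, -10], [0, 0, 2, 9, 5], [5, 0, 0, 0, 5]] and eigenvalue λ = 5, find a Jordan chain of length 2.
v_1 = [[0, 4, 1, 2, -2]]^T, v_2 = [[0, 1, 0, 0, 0]]^T

We seek v_1 ∈ ker((A - 5I)^2) \ ker(A - 5I), then set v_{i+1} = (A - 5I) v_i.

One such chain is v_1 = [[0, 4, 1, 2, -2]]^T, v_2 = [[0, 1, 0, 0, 0]]^T. Check: (A - 5I) v_2 = [[0, 0, 0, 0, 0]]^T = 0.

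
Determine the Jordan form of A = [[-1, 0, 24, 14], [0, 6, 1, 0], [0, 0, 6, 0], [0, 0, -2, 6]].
The characteristic polynomial is det(xI - A) = (x - 6)^3(x + 1), so the eigenvalues are -1 (algebraic multiplicity 1), 6 (algebraic multiplicity 3).

For λ = -1: algebraic multiplicity 1 gives one 1×1 block.

For λ = 6: rank(A - 6I) = 2, rank((A - 6I)^2) = 1. The eigenspace has dimension 4 - 2 = 2, so there are 2 Jordan blocks; the rank sequence gives block sizes [2, 1].

Assembling the blocks gives the Jordan form J above.

J = [[-1, 0, 0, 0], [0, 6, 1, 0], [0, 0, 6, 0], [0, 0, 0, 6]]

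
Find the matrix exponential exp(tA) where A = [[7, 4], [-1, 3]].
A has Jordan form J = [[5, 1], [0, 5]] with A = PJP^{-1}, so e^{tA} = P e^{tJ} P^{-1}.

For a Jordan block J_k(λ), e^{tJ_k(λ)} = e^{λt} · (I + tN + t^2 N^2/2! + ... + t^{k-1} N^{k-1}/(k-1)!) where N is the nilpotent superdiagonal part.

Assembling the blocks and conjugating back gives the entries of e^{tA} as shown above.

e^{tA} = [[(2*t + 1)*e^{5*t}, 4*t*e^{5*t}], [-t*e^{5*t}, (1 - 2*t)*e^{5*t}]]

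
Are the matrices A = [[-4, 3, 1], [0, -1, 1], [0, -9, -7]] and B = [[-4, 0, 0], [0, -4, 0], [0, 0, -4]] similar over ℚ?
No.

Both have characteristic polynomial (x + 4)^3, but the minimal polynomial of A is (x + 4)^2 while the minimal polynomial of B is x + 4. The minimal polynomial is a similarity invariant, so A and B are not similar.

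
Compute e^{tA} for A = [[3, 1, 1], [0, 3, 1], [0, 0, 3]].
e^{tA} = [[e^{3*t}, t*e^{3*t}, t*(t + 2)*e^{3*t}/2], [0, e^{3*t}, t*e^{3*t}], [0, 0, e^{3*t}]]

A has Jordan form J = [[3, 1, 0], [0, 3, 1], [0, 0, 3]] with A = PJP^{-1}, so e^{tA} = P e^{tJ} P^{-1}.

For a Jordan block J_k(λ), e^{tJ_k(λ)} = e^{λt} · (I + tN + t^2 N^2/2! + ... + t^{k-1} N^{k-1}/(k-1)!) where N is the nilpotent superdiagonal part.

Assembling the blocks and conjugating back gives the entries of e^{tA} as shown above.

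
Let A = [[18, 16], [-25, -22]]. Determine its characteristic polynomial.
xI - A = [[x - 18, -16], [25, x + 22]].

Expanding det(xI - A) along the first row:
det(xI - A) = + (x - 18)·det([[x + 22]]) - (-16)·det([[25]]).

Evaluating gives χ_A(x) = x^2 + 4x + 4 = (x + 2)^2.

χ_A(x) = (x + 2)^2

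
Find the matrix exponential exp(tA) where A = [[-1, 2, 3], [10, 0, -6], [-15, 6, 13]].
e^{tA} = [[(1 - 5*t)*e^{4*t}, 2*t*e^{4*t}, 3*t*e^{4*t}], [10*t*e^{4*t}, (1 - 4*t)*e^{4*t}, -6*t*e^{4*t}], [-15*t*e^{4*t}, 6*t*e^{4*t}, (9*t + 1)*e^{4*t}]]

A has Jordan form J = [[4, 1, 0], [0, 4, 0], [0, 0, 4]] with A = PJP^{-1}, so e^{tA} = P e^{tJ} P^{-1}.

For a Jordan block J_k(λ), e^{tJ_k(λ)} = e^{λt} · (I + tN + t^2 N^2/2! + ... + t^{k-1} N^{k-1}/(k-1)!) where N is the nilpotent superdiagonal part.

Assembling the blocks and conjugating back gives the entries of e^{tA} as shown above.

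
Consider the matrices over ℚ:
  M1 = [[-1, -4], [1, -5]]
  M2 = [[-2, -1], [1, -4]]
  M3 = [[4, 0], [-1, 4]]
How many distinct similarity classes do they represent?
2 classes: {M1, M2}, {M3}

Characteristic polynomials: χ_{M1} = (x + 3)^2, χ_{M2} = (x + 3)^2, χ_{M3} = (x - 4)^2.

{M1, M2}: invariant factors (x + 3)^2.

{M3}: invariant factors (x - 4)^2.

Matrices are similar if and only if their invariant-factor lists agree; the partition into similarity classes is {M1, M2}, {M3}.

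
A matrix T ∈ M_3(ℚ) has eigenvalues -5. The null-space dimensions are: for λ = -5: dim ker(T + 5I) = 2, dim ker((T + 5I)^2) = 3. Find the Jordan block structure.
λ = -5: successive nullity increments [2, 1] count blocks of size ≥ k; block sizes are [2, 1].

Jordan blocks: (-5, 2), (-5, 1)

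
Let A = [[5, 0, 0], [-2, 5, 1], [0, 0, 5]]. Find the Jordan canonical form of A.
J = [[5, 1, 0], [0, 5, 0], [0, 0, 5]]

The characteristic polynomial is det(xI - A) = (x - 5)^3, so the eigenvalues are 5 (algebraic multiplicity 3).

For λ = 5: rank(A - 5I) = 1, rank((A - 5I)^2) = 0. The eigenspace has dimension 3 - 1 = 2, so there are 2 Jordan blocks; the rank sequence gives block sizes [2, 1].

Assembling the blocks gives the Jordan form J above.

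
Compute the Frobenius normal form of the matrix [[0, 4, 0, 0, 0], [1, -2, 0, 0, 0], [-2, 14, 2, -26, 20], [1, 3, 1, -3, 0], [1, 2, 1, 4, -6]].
The invariant factors of A (the non-unit diagonal entries of the Smith normal form of xI - A over ℚ[x]) are x^2 + 2x - 4, (x + 5)(x^2 + 2x - 4), each dividing the next. The characteristic polynomial is their product, (x + 5)(x^2 + 2x - 4)^2.

The rational canonical form is the block-diagonal matrix of companion matrices C(f_i):
R = [[0, 4, 0, 0, 0], [1, -2, 0, 0, 0], [0, 0, 0, 0, 20], [0, 0, 1, 0, -6], [0, 0, 0, 1, -7]].

Note the characteristic polynomial does not split into linear factors over ℚ, so A has no Jordan form over ℚ; the rational canonical form exists over any field.

R = [[0, 4, 0, 0, 0], [1, -2, 0, 0, 0], [0, 0, 0, 0, 20], [0, 0, 1, 0, -6], [0, 0, 0, 1, -7]]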